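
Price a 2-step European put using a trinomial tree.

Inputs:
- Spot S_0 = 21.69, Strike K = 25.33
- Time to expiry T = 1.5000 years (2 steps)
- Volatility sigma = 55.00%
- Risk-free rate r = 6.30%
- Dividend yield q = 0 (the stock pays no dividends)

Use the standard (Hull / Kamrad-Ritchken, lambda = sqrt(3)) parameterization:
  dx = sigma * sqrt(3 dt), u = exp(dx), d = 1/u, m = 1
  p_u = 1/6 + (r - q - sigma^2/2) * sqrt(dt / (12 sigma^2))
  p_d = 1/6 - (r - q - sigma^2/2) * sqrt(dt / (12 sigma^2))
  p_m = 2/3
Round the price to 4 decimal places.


dt = T/N = 0.750000; dx = sigma*sqrt(3*dt) = 0.825000
u = exp(dx) = 2.281881; d = 1/u = 0.438235
p_u = 0.126553, p_m = 0.666667, p_d = 0.206780
Discount per step: exp(-r*dt) = 0.953849
Stock lattice S(k, j) with j the centered position index:
  k=0: S(0,+0) = 21.6900
  k=1: S(1,-1) = 9.5053; S(1,+0) = 21.6900; S(1,+1) = 49.4940
  k=2: S(2,-2) = 4.1656; S(2,-1) = 9.5053; S(2,+0) = 21.6900; S(2,+1) = 49.4940; S(2,+2) = 112.9394
Terminal payoffs V(N, j) = max(K - S_T, 0):
  V(2,-2) = 21.164437; V(2,-1) = 15.824683; V(2,+0) = 3.640000; V(2,+1) = 0.000000; V(2,+2) = 0.000000
Backward induction: V(k, j) = exp(-r*dt) * [p_u * V(k+1, j+1) + p_m * V(k+1, j) + p_d * V(k+1, j-1)]
  V(1,-1) = exp(-r*dt) * [p_u*3.640000 + p_m*15.824683 + p_d*21.164437] = 14.676711
  V(1,+0) = exp(-r*dt) * [p_u*0.000000 + p_m*3.640000 + p_d*15.824683] = 5.435889
  V(1,+1) = exp(-r*dt) * [p_u*0.000000 + p_m*0.000000 + p_d*3.640000] = 0.717943
  V(0,+0) = exp(-r*dt) * [p_u*0.717943 + p_m*5.435889 + p_d*14.676711] = 6.438136

Answer: Price = V(0,0) = 6.4381


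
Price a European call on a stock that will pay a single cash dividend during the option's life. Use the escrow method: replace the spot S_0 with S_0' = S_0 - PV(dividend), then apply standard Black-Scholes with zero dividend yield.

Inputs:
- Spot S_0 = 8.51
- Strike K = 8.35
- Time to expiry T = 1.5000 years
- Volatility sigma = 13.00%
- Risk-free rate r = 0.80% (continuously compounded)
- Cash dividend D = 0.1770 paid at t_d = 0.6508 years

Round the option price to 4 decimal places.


PV(D) = D * exp(-r * t_d) = 0.1770 * 0.99480713 = 0.17608086
S_0' = S_0 - PV(D) = 8.5100 - 0.17608086 = 8.33391914
d1 = (ln(S_0'/K) + (r + sigma^2/2)*T) / (sigma*sqrt(T)) = 0.14286989
d2 = d1 - sigma*sqrt(T) = -0.01634694
exp(-rT) = 0.98807171
N(d1) = 0.55680353; N(d2) = 0.49347880
C = S_0' * N(d1) - K * exp(-rT) * N(d2) = 8.33391914 * 0.55680353 - 8.3500 * 0.98807171 * 0.49347880 = 0.5690

Answer: Price = 0.5690


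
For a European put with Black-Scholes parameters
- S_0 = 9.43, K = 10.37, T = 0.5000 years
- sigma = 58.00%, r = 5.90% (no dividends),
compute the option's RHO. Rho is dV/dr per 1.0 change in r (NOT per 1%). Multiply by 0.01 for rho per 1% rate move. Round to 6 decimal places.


d1 = 0.0453013431; d2 = -0.3648205900
phi(d1) = 0.3985331333; exp(-qT) = 1.0000000000; exp(-rT) = 0.9709308776
N(-d2) = 0.6423773329
Rho = -K*T*exp(-rT)*N(-d2) = -10.3700 * 0.5000 * 0.9709308776 * 0.6423773329 = -3.233905

Answer: Rho = -3.233905


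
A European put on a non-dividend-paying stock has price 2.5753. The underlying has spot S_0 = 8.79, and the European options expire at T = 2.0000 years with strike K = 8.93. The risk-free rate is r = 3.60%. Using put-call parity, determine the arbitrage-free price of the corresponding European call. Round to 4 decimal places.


Put-call parity: C - P = S_0 * exp(-qT) - K * exp(-rT).
S_0 * exp(-qT) = 8.7900 * 1.00000000 = 8.79000000
K * exp(-rT) = 8.9300 * 0.93053090 = 8.30964090
C = P + S*exp(-qT) - K*exp(-rT)
C = 2.5753 + 8.79000000 - 8.30964090 = 3.0557

Answer: Call price = 3.0557


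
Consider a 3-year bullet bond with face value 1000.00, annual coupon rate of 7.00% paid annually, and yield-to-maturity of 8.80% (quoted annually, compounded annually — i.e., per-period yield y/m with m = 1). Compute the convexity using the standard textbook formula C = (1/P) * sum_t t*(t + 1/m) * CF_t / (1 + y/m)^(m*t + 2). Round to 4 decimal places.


Coupon per period c = face * coupon_rate / m = 70.000000
Periods per year m = 1; per-period yield y/m = 0.088000
Number of cashflows N = 3
Cashflows (t years, CF_t, discount factor 1/(1+y/m)^(m*t), PV):
  t = 1.0000: CF_t = 70.000000, DF = 0.919118, PV = 64.338235
  t = 2.0000: CF_t = 70.000000, DF = 0.844777, PV = 59.134407
  t = 3.0000: CF_t = 1070.000000, DF = 0.776450, PV = 830.801155
Price P = sum_t PV_t = 954.273798
Convexity numerator sum_t t*(t + 1/m) * CF_t / (1+y/m)^(m*t + 2):
  t = 1.0000: term = 108.702955
  t = 2.0000: term = 299.732412
  t = 3.0000: term = 8422.102971
Convexity = (1/P) * sum = 8830.538338 / 954.273798 = 9.253674

Answer: Convexity = 9.2537


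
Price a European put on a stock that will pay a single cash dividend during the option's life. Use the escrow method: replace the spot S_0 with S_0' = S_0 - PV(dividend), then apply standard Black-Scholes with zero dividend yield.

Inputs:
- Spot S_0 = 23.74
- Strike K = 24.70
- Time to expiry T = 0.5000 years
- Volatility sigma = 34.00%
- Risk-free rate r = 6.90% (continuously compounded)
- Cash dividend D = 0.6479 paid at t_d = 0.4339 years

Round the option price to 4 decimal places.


PV(D) = D * exp(-r * t_d) = 0.6479 * 0.97050464 = 0.62878995
S_0' = S_0 - PV(D) = 23.7400 - 0.62878995 = 23.11121005
d1 = (ln(S_0'/K) + (r + sigma^2/2)*T) / (sigma*sqrt(T)) = -0.01283382
d2 = d1 - sigma*sqrt(T) = -0.25325013
exp(-rT) = 0.96608834
N(-d1) = 0.50511981; N(-d2) = 0.59996253
P = K * exp(-rT) * N(-d2) - S_0' * N(-d1) = 24.7000 * 0.96608834 * 0.59996253 - 23.11121005 * 0.50511981 = 2.6426

Answer: Price = 2.6426


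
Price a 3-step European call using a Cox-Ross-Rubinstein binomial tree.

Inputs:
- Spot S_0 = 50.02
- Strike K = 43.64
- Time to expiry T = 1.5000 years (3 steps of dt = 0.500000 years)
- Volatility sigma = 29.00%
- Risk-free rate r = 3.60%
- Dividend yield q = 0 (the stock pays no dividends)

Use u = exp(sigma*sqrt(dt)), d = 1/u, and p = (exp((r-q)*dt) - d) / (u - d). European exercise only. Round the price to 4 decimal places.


Answer: Price = V(0,0) = 11.7678

Derivation:
dt = T/N = 0.500000
u = exp(sigma*sqrt(dt)) = 1.227600; d = 1/u = 0.814598
p = (exp((r-q)*dt) - d) / (u - d) = 0.492892
Discount per step: exp(-r*dt) = 0.982161
Stock lattice S(k, i) with i counting down-moves:
  k=0: S(0,0) = 50.0200
  k=1: S(1,0) = 61.4045; S(1,1) = 40.7462
  k=2: S(2,0) = 75.3802; S(2,1) = 50.0200; S(2,2) = 33.1917
  k=3: S(3,0) = 92.5367; S(3,1) = 61.4045; S(3,2) = 40.7462; S(3,3) = 27.0379
Terminal payoffs V(N, i) = max(S_T - K, 0):
  V(3,0) = 48.896746; V(3,1) = 17.764547; V(3,2) = 0.000000; V(3,3) = 0.000000
Backward induction: V(k, i) = exp(-r*dt) * [p * V(k+1, i) + (1-p) * V(k+1, i+1)].
  V(2,0) = exp(-r*dt) * [p*48.896746 + (1-p)*17.764547] = 32.518709
  V(2,1) = exp(-r*dt) * [p*17.764547 + (1-p)*0.000000] = 8.599797
  V(2,2) = exp(-r*dt) * [p*0.000000 + (1-p)*0.000000] = 0.000000
  V(1,0) = exp(-r*dt) * [p*32.518709 + (1-p)*8.599797] = 20.025504
  V(1,1) = exp(-r*dt) * [p*8.599797 + (1-p)*0.000000] = 4.163152
  V(0,0) = exp(-r*dt) * [p*20.025504 + (1-p)*4.163152] = 11.767833


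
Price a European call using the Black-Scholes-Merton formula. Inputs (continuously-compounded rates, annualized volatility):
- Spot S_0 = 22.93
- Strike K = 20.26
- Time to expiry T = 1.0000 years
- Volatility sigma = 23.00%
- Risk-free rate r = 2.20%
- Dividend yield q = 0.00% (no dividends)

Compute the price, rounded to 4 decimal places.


d1 = (ln(S/K) + (r - q + 0.5*sigma^2) * T) / (sigma * sqrt(T)) = 0.74890260
d2 = d1 - sigma * sqrt(T) = 0.51890260
exp(-rT) = 0.97824024; exp(-qT) = 1.00000000
C = S_0 * exp(-qT) * N(d1) - K * exp(-rT) * N(d2)
N(d1) = 0.77304204; N(d2) = 0.69808567
C = 22.9300 * 1.00000000 * 0.77304204 - 20.2600 * 0.97824024 * 0.69808567 = 3.8904

Answer: Price = 3.8904


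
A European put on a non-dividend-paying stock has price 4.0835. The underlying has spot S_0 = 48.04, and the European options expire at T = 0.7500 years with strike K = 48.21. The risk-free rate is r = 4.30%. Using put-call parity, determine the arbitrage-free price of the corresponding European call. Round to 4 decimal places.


Answer: Call price = 5.4435

Derivation:
Put-call parity: C - P = S_0 * exp(-qT) - K * exp(-rT).
S_0 * exp(-qT) = 48.0400 * 1.00000000 = 48.04000000
K * exp(-rT) = 48.2100 * 0.96826449 = 46.68003086
C = P + S*exp(-qT) - K*exp(-rT)
C = 4.0835 + 48.04000000 - 46.68003086 = 5.4435


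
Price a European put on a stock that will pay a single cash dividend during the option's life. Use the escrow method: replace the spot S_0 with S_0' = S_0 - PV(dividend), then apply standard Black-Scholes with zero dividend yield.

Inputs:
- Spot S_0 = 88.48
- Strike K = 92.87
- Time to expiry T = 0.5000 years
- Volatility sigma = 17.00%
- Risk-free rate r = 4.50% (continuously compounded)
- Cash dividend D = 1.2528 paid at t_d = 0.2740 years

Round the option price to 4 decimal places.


Answer: Price = 6.2811

Derivation:
PV(D) = D * exp(-r * t_d) = 1.2528 * 0.98774570 = 1.23744782
S_0' = S_0 - PV(D) = 88.4800 - 1.23744782 = 87.24255218
d1 = (ln(S_0'/K) + (r + sigma^2/2)*T) / (sigma*sqrt(T)) = -0.27272252
d2 = d1 - sigma*sqrt(T) = -0.39293067
exp(-rT) = 0.97775124
N(-d1) = 0.60746674; N(-d2) = 0.65281466
P = K * exp(-rT) * N(-d2) - S_0' * N(-d1) = 92.8700 * 0.97775124 * 0.65281466 - 87.24255218 * 0.60746674 = 6.2811


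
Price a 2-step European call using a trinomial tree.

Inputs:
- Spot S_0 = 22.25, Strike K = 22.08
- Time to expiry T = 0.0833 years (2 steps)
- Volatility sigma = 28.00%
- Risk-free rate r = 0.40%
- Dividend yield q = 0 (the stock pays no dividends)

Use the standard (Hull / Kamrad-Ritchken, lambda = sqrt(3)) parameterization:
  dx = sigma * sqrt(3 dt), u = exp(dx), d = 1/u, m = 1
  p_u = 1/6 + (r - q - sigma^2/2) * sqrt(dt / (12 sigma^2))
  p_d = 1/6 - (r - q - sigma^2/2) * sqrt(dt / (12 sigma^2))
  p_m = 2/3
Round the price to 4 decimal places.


dt = T/N = 0.041650; dx = sigma*sqrt(3*dt) = 0.098975
u = exp(dx) = 1.104039; d = 1/u = 0.905765
p_u = 0.159260, p_m = 0.666667, p_d = 0.174073
Discount per step: exp(-r*dt) = 0.999833
Stock lattice S(k, j) with j the centered position index:
  k=0: S(0,+0) = 22.2500
  k=1: S(1,-1) = 20.1533; S(1,+0) = 22.2500; S(1,+1) = 24.5649
  k=2: S(2,-2) = 18.2541; S(2,-1) = 20.1533; S(2,+0) = 22.2500; S(2,+1) = 24.5649; S(2,+2) = 27.1206
Terminal payoffs V(N, j) = max(S_T - K, 0):
  V(2,-2) = 0.000000; V(2,-1) = 0.000000; V(2,+0) = 0.170000; V(2,+1) = 2.484865; V(2,+2) = 5.040565
Backward induction: V(k, j) = exp(-r*dt) * [p_u * V(k+1, j+1) + p_m * V(k+1, j) + p_d * V(k+1, j-1)]
  V(1,-1) = exp(-r*dt) * [p_u*0.170000 + p_m*0.000000 + p_d*0.000000] = 0.027070
  V(1,+0) = exp(-r*dt) * [p_u*2.484865 + p_m*0.170000 + p_d*0.000000] = 0.508989
  V(1,+1) = exp(-r*dt) * [p_u*5.040565 + p_m*2.484865 + p_d*0.170000] = 2.488516
  V(0,+0) = exp(-r*dt) * [p_u*2.488516 + p_m*0.508989 + p_d*0.027070] = 0.740237

Answer: Price = V(0,0) = 0.7402


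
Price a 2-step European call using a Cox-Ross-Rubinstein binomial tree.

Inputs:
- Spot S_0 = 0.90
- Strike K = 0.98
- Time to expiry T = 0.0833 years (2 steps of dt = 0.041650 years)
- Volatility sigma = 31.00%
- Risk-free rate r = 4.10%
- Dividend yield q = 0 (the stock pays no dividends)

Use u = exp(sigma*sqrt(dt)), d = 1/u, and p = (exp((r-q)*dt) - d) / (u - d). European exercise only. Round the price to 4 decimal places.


Answer: Price = V(0,0) = 0.0102

Derivation:
dt = T/N = 0.041650
u = exp(sigma*sqrt(dt)) = 1.065310; d = 1/u = 0.938694
p = (exp((r-q)*dt) - d) / (u - d) = 0.497687
Discount per step: exp(-r*dt) = 0.998294
Stock lattice S(k, i) with i counting down-moves:
  k=0: S(0,0) = 0.9000
  k=1: S(1,0) = 0.9588; S(1,1) = 0.8448
  k=2: S(2,0) = 1.0214; S(2,1) = 0.9000; S(2,2) = 0.7930
Terminal payoffs V(N, i) = max(S_T - K, 0):
  V(2,0) = 0.041397; V(2,1) = 0.000000; V(2,2) = 0.000000
Backward induction: V(k, i) = exp(-r*dt) * [p * V(k+1, i) + (1-p) * V(k+1, i+1)].
  V(1,0) = exp(-r*dt) * [p*0.041397 + (1-p)*0.000000] = 0.020568
  V(1,1) = exp(-r*dt) * [p*0.000000 + (1-p)*0.000000] = 0.000000
  V(0,0) = exp(-r*dt) * [p*0.020568 + (1-p)*0.000000] = 0.010219


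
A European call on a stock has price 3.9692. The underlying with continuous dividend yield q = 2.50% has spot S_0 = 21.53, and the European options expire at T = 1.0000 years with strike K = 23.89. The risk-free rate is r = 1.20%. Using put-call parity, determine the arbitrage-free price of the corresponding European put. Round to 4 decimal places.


Answer: Put price = 6.5758

Derivation:
Put-call parity: C - P = S_0 * exp(-qT) - K * exp(-rT).
S_0 * exp(-qT) = 21.5300 * 0.97530991 = 20.99842241
K * exp(-rT) = 23.8900 * 0.98807171 = 23.60503322
P = C - S*exp(-qT) + K*exp(-rT)
P = 3.9692 - 20.99842241 + 23.60503322 = 6.5758


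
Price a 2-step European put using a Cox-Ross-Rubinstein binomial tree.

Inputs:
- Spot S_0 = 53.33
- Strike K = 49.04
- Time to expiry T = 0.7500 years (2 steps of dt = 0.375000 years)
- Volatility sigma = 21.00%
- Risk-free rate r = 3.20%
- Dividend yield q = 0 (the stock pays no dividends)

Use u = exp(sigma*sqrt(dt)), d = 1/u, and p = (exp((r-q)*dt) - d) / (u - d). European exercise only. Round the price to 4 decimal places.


dt = T/N = 0.375000
u = exp(sigma*sqrt(dt)) = 1.137233; d = 1/u = 0.879327
p = (exp((r-q)*dt) - d) / (u - d) = 0.514704
Discount per step: exp(-r*dt) = 0.988072
Stock lattice S(k, i) with i counting down-moves:
  k=0: S(0,0) = 53.3300
  k=1: S(1,0) = 60.6486; S(1,1) = 46.8945
  k=2: S(2,0) = 68.9716; S(2,1) = 53.3300; S(2,2) = 41.2356
Terminal payoffs V(N, i) = max(K - S_T, 0):
  V(2,0) = 0.000000; V(2,1) = 0.000000; V(2,2) = 7.804374
Backward induction: V(k, i) = exp(-r*dt) * [p * V(k+1, i) + (1-p) * V(k+1, i+1)].
  V(1,0) = exp(-r*dt) * [p*0.000000 + (1-p)*0.000000] = 0.000000
  V(1,1) = exp(-r*dt) * [p*0.000000 + (1-p)*7.804374] = 3.742257
  V(0,0) = exp(-r*dt) * [p*0.000000 + (1-p)*3.742257] = 1.794441

Answer: Price = V(0,0) = 1.7944


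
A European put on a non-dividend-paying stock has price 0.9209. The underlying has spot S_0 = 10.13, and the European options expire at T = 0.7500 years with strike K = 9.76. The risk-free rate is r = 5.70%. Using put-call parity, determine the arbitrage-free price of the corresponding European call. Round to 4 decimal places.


Answer: Call price = 1.6993

Derivation:
Put-call parity: C - P = S_0 * exp(-qT) - K * exp(-rT).
S_0 * exp(-qT) = 10.1300 * 1.00000000 = 10.13000000
K * exp(-rT) = 9.7600 * 0.95815090 = 9.35155276
C = P + S*exp(-qT) - K*exp(-rT)
C = 0.9209 + 10.13000000 - 9.35155276 = 1.6993


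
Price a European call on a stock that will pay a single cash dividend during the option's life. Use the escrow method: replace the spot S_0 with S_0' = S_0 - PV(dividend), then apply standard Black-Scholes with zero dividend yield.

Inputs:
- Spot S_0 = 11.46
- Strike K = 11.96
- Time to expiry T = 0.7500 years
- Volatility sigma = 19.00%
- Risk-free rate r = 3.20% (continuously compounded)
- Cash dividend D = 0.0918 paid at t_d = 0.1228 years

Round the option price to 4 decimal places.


PV(D) = D * exp(-r * t_d) = 0.0918 * 0.99607811 = 0.09143997
S_0' = S_0 - PV(D) = 11.4600 - 0.09143997 = 11.36856003
d1 = (ln(S_0'/K) + (r + sigma^2/2)*T) / (sigma*sqrt(T)) = -0.08009122
d2 = d1 - sigma*sqrt(T) = -0.24463604
exp(-rT) = 0.97628571
N(d1) = 0.46808235; N(d2) = 0.40336913
C = S_0' * N(d1) - K * exp(-rT) * N(d2) = 11.36856003 * 0.46808235 - 11.9600 * 0.97628571 * 0.40336913 = 0.6115

Answer: Price = 0.6115


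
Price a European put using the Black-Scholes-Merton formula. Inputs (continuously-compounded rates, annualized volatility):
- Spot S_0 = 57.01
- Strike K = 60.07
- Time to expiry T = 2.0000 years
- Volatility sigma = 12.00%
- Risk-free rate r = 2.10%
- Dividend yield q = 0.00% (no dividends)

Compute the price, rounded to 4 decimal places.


d1 = (ln(S/K) + (r - q + 0.5*sigma^2) * T) / (sigma * sqrt(T)) = 0.02425460
d2 = d1 - sigma * sqrt(T) = -0.14545103
exp(-rT) = 0.95886978; exp(-qT) = 1.00000000
P = K * exp(-rT) * N(-d2) - S_0 * exp(-qT) * N(-d1)
N(-d1) = 0.49032476; N(-d2) = 0.55782261
P = 60.0700 * 0.95886978 * 0.55782261 - 57.0100 * 1.00000000 * 0.49032476 = 4.1768

Answer: Price = 4.1768


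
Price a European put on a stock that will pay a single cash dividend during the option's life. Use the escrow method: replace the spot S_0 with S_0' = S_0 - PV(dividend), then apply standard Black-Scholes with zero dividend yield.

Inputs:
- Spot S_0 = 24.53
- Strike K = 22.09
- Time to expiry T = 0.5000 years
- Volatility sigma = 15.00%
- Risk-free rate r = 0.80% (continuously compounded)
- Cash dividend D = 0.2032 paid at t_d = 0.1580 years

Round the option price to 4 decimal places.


PV(D) = D * exp(-r * t_d) = 0.2032 * 0.99873680 = 0.20294332
S_0' = S_0 - PV(D) = 24.5300 - 0.20294332 = 24.32705668
d1 = (ln(S_0'/K) + (r + sigma^2/2)*T) / (sigma*sqrt(T)) = 1.00021817
d2 = d1 - sigma*sqrt(T) = 0.89415215
exp(-rT) = 0.99600799
N(-d1) = 0.15860247; N(-d2) = 0.18562025
P = K * exp(-rT) * N(-d2) - S_0' * N(-d1) = 22.0900 * 0.99600799 * 0.18562025 - 24.32705668 * 0.15860247 = 0.2257

Answer: Price = 0.2257


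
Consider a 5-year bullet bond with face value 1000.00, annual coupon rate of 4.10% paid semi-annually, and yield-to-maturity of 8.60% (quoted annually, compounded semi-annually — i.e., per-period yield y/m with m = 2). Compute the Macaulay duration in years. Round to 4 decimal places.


Answer: Macaulay duration = 4.5160 years

Derivation:
Coupon per period c = face * coupon_rate / m = 20.500000
Periods per year m = 2; per-period yield y/m = 0.043000
Number of cashflows N = 10
Cashflows (t years, CF_t, discount factor 1/(1+y/m)^(m*t), PV):
  t = 0.5000: CF_t = 20.500000, DF = 0.958773, PV = 19.654842
  t = 1.0000: CF_t = 20.500000, DF = 0.919245, PV = 18.844527
  t = 1.5000: CF_t = 20.500000, DF = 0.881347, PV = 18.067619
  t = 2.0000: CF_t = 20.500000, DF = 0.845012, PV = 17.322742
  t = 2.5000: CF_t = 20.500000, DF = 0.810174, PV = 16.608573
  t = 3.0000: CF_t = 20.500000, DF = 0.776773, PV = 15.923848
  t = 3.5000: CF_t = 20.500000, DF = 0.744749, PV = 15.267351
  t = 4.0000: CF_t = 20.500000, DF = 0.714045, PV = 14.637921
  t = 4.5000: CF_t = 20.500000, DF = 0.684607, PV = 14.034440
  t = 5.0000: CF_t = 1020.500000, DF = 0.656382, PV = 669.838221
Price P = sum_t PV_t = 820.200084
Macaulay numerator sum_t t * PV_t:
  t * PV_t at t = 0.5000: 9.827421
  t * PV_t at t = 1.0000: 18.844527
  t * PV_t at t = 1.5000: 27.101429
  t * PV_t at t = 2.0000: 34.645483
  t * PV_t at t = 2.5000: 41.521432
  t * PV_t at t = 3.0000: 47.771543
  t * PV_t at t = 3.5000: 53.435730
  t * PV_t at t = 4.0000: 58.551683
  t * PV_t at t = 4.5000: 63.154980
  t * PV_t at t = 5.0000: 3349.191105
Macaulay duration D = (sum_t t * PV_t) / P = 3704.045333 / 820.200084 = 4.516027


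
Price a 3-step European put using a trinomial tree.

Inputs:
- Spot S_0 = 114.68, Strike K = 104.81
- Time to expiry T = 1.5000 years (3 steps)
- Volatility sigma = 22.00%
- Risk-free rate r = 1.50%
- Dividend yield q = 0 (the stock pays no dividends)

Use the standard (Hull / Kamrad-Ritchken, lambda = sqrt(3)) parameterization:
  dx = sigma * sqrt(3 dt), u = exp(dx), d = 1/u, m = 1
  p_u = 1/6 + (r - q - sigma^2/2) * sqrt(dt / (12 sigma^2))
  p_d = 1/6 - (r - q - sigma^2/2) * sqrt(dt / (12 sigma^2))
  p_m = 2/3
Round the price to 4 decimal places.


Answer: Price = V(0,0) = 6.7354

Derivation:
dt = T/N = 0.500000; dx = sigma*sqrt(3*dt) = 0.269444
u = exp(dx) = 1.309236; d = 1/u = 0.763804
p_u = 0.158131, p_m = 0.666667, p_d = 0.175203
Discount per step: exp(-r*dt) = 0.992528
Stock lattice S(k, j) with j the centered position index:
  k=0: S(0,+0) = 114.6800
  k=1: S(1,-1) = 87.5931; S(1,+0) = 114.6800; S(1,+1) = 150.1432
  k=2: S(2,-2) = 66.9039; S(2,-1) = 87.5931; S(2,+0) = 114.6800; S(2,+1) = 150.1432; S(2,+2) = 196.5729
  k=3: S(3,-3) = 51.1015; S(3,-2) = 66.9039; S(3,-1) = 87.5931; S(3,+0) = 114.6800; S(3,+1) = 150.1432; S(3,+2) = 196.5729; S(3,+3) = 257.3604
Terminal payoffs V(N, j) = max(K - S_T, 0):
  V(3,-3) = 53.708491; V(3,-2) = 37.906057; V(3,-1) = 17.216940; V(3,+0) = 0.000000; V(3,+1) = 0.000000; V(3,+2) = 0.000000; V(3,+3) = 0.000000
Backward induction: V(k, j) = exp(-r*dt) * [p_u * V(k+1, j+1) + p_m * V(k+1, j) + p_d * V(k+1, j-1)]
  V(2,-2) = exp(-r*dt) * [p_u*17.216940 + p_m*37.906057 + p_d*53.708491] = 37.123632
  V(2,-1) = exp(-r*dt) * [p_u*0.000000 + p_m*17.216940 + p_d*37.906057] = 17.983821
  V(2,+0) = exp(-r*dt) * [p_u*0.000000 + p_m*0.000000 + p_d*17.216940] = 2.993917
  V(2,+1) = exp(-r*dt) * [p_u*0.000000 + p_m*0.000000 + p_d*0.000000] = 0.000000
  V(2,+2) = exp(-r*dt) * [p_u*0.000000 + p_m*0.000000 + p_d*0.000000] = 0.000000
  V(1,-1) = exp(-r*dt) * [p_u*2.993917 + p_m*17.983821 + p_d*37.123632] = 18.825088
  V(1,+0) = exp(-r*dt) * [p_u*0.000000 + p_m*2.993917 + p_d*17.983821] = 5.108303
  V(1,+1) = exp(-r*dt) * [p_u*0.000000 + p_m*0.000000 + p_d*2.993917] = 0.520623
  V(0,+0) = exp(-r*dt) * [p_u*0.520623 + p_m*5.108303 + p_d*18.825088] = 6.735364


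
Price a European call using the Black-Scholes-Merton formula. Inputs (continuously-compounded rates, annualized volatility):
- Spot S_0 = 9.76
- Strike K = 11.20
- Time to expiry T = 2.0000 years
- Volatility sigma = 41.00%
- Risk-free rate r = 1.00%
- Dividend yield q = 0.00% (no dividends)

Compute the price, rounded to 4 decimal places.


Answer: Price = 1.8034

Derivation:
d1 = (ln(S/K) + (r - q + 0.5*sigma^2) * T) / (sigma * sqrt(T)) = 0.08705799
d2 = d1 - sigma * sqrt(T) = -0.49276957
exp(-rT) = 0.98019867; exp(-qT) = 1.00000000
C = S_0 * exp(-qT) * N(d1) - K * exp(-rT) * N(d2)
N(d1) = 0.53468729; N(d2) = 0.31108771
C = 9.7600 * 1.00000000 * 0.53468729 - 11.2000 * 0.98019867 * 0.31108771 = 1.8034


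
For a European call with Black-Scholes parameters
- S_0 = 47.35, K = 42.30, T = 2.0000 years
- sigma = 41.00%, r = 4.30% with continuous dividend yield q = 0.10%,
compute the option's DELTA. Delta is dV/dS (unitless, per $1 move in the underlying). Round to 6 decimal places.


d1 = 0.6292900828; d2 = 0.0494625222
phi(d1) = 0.3272792368; exp(-qT) = 0.9980019987; exp(-rT) = 0.9175942312
N(d1) = 0.7354204186
Delta = exp(-qT) * N(d1) = 0.9980019987 * 0.7354204186 = 0.733951

Answer: Delta = 0.733951


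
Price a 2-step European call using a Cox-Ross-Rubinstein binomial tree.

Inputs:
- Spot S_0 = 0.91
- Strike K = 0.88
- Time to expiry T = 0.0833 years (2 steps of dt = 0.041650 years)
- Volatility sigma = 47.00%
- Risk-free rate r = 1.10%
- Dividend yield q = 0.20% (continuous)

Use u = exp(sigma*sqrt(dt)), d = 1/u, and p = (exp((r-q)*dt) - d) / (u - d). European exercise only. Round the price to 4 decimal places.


dt = T/N = 0.041650
u = exp(sigma*sqrt(dt)) = 1.100670; d = 1/u = 0.908537
p = (exp((r-q)*dt) - d) / (u - d) = 0.477990
Discount per step: exp(-r*dt) = 0.999542
Stock lattice S(k, i) with i counting down-moves:
  k=0: S(0,0) = 0.9100
  k=1: S(1,0) = 1.0016; S(1,1) = 0.8268
  k=2: S(2,0) = 1.1024; S(2,1) = 0.9100; S(2,2) = 0.7512
Terminal payoffs V(N, i) = max(S_T - K, 0):
  V(2,0) = 0.222442; V(2,1) = 0.030000; V(2,2) = 0.000000
Backward induction: V(k, i) = exp(-r*dt) * [p * V(k+1, i) + (1-p) * V(k+1, i+1)].
  V(1,0) = exp(-r*dt) * [p*0.222442 + (1-p)*0.030000] = 0.121929
  V(1,1) = exp(-r*dt) * [p*0.030000 + (1-p)*0.000000] = 0.014333
  V(0,0) = exp(-r*dt) * [p*0.121929 + (1-p)*0.014333] = 0.065733

Answer: Price = V(0,0) = 0.0657


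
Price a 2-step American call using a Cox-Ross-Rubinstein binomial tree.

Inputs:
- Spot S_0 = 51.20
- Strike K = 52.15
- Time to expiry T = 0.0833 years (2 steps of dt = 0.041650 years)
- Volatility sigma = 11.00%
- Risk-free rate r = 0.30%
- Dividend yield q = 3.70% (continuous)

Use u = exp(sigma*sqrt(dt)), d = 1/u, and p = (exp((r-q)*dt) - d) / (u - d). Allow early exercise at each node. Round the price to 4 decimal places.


Answer: Price = V(0,0) = 0.3001

Derivation:
dt = T/N = 0.041650
u = exp(sigma*sqrt(dt)) = 1.022703; d = 1/u = 0.977801
p = (exp((r-q)*dt) - d) / (u - d) = 0.462873
Discount per step: exp(-r*dt) = 0.999875
Stock lattice S(k, i) with i counting down-moves:
  k=0: S(0,0) = 51.2000
  k=1: S(1,0) = 52.3624; S(1,1) = 50.0634
  k=2: S(2,0) = 53.5512; S(2,1) = 51.2000; S(2,2) = 48.9520
Terminal payoffs V(N, i) = max(S_T - K, 0):
  V(2,0) = 1.401182; V(2,1) = 0.000000; V(2,2) = 0.000000
Backward induction: V(k, i) = exp(-r*dt) * [p * V(k+1, i) + (1-p) * V(k+1, i+1)]; then take max(V_cont, immediate exercise) for American.
  V(1,0) = exp(-r*dt) * [p*1.401182 + (1-p)*0.000000] = 0.648488; exercise = 0.212396; V(1,0) = max -> 0.648488
  V(1,1) = exp(-r*dt) * [p*0.000000 + (1-p)*0.000000] = 0.000000; exercise = 0.000000; V(1,1) = max -> 0.000000
  V(0,0) = exp(-r*dt) * [p*0.648488 + (1-p)*0.000000] = 0.300130; exercise = 0.000000; V(0,0) = max -> 0.300130


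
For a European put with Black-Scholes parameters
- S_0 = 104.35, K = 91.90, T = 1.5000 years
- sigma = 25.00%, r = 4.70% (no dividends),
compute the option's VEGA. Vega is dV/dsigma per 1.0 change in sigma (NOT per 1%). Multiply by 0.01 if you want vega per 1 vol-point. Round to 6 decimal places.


d1 = 0.7982874144; d2 = 0.4921011965
phi(d1) = 0.2900882966; exp(-qT) = 1.0000000000; exp(-rT) = 0.9319277395
Vega = S * exp(-qT) * phi(d1) * sqrt(T) = 104.3500 * 1.0000000000 * 0.2900882966 * 1.2247448714 = 37.073901

Answer: Vega = 37.073901


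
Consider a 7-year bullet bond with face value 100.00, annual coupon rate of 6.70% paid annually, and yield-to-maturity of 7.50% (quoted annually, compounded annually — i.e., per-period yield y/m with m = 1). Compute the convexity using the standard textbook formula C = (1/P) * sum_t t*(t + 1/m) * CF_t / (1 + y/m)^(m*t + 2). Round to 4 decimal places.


Answer: Convexity = 37.3759

Derivation:
Coupon per period c = face * coupon_rate / m = 6.700000
Periods per year m = 1; per-period yield y/m = 0.075000
Number of cashflows N = 7
Cashflows (t years, CF_t, discount factor 1/(1+y/m)^(m*t), PV):
  t = 1.0000: CF_t = 6.700000, DF = 0.930233, PV = 6.232558
  t = 2.0000: CF_t = 6.700000, DF = 0.865333, PV = 5.797729
  t = 3.0000: CF_t = 6.700000, DF = 0.804961, PV = 5.393236
  t = 4.0000: CF_t = 6.700000, DF = 0.748801, PV = 5.016964
  t = 5.0000: CF_t = 6.700000, DF = 0.696559, PV = 4.666943
  t = 6.0000: CF_t = 6.700000, DF = 0.647962, PV = 4.341342
  t = 7.0000: CF_t = 106.700000, DF = 0.602755, PV = 64.313948
Price P = sum_t PV_t = 95.762719
Convexity numerator sum_t t*(t + 1/m) * CF_t / (1+y/m)^(m*t + 2):
  t = 1.0000: term = 10.786472
  t = 2.0000: term = 30.101781
  t = 3.0000: term = 56.003314
  t = 4.0000: term = 86.826843
  t = 5.0000: term = 121.153735
  t = 6.0000: term = 157.781608
  t = 7.0000: term = 3116.565567
Convexity = (1/P) * sum = 3579.219321 / 95.762719 = 37.375916


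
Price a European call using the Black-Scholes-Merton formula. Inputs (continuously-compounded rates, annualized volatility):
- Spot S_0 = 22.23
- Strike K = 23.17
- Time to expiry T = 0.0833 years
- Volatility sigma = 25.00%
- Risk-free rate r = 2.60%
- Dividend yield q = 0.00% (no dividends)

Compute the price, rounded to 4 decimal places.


d1 = (ln(S/K) + (r - q + 0.5*sigma^2) * T) / (sigma * sqrt(T)) = -0.50789296
d2 = d1 - sigma * sqrt(T) = -0.58004731
exp(-rT) = 0.99783654; exp(-qT) = 1.00000000
C = S_0 * exp(-qT) * N(d1) - K * exp(-rT) * N(d2)
N(d1) = 0.30576421; N(d2) = 0.28094136
C = 22.2300 * 1.00000000 * 0.30576421 - 23.1700 * 0.99783654 * 0.28094136 = 0.3018

Answer: Price = 0.3018


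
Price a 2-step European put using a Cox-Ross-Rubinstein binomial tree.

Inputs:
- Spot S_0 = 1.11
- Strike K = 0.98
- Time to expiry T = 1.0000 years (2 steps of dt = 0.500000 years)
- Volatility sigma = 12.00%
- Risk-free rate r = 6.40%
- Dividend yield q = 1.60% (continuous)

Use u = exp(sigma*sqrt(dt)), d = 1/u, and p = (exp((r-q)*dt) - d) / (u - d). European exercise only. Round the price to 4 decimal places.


Answer: Price = V(0,0) = 0.0058

Derivation:
dt = T/N = 0.500000
u = exp(sigma*sqrt(dt)) = 1.088557; d = 1/u = 0.918647
p = (exp((r-q)*dt) - d) / (u - d) = 0.621760
Discount per step: exp(-r*dt) = 0.968507
Stock lattice S(k, i) with i counting down-moves:
  k=0: S(0,0) = 1.1100
  k=1: S(1,0) = 1.2083; S(1,1) = 1.0197
  k=2: S(2,0) = 1.3153; S(2,1) = 1.1100; S(2,2) = 0.9367
Terminal payoffs V(N, i) = max(K - S_T, 0):
  V(2,0) = 0.000000; V(2,1) = 0.000000; V(2,2) = 0.043256
Backward induction: V(k, i) = exp(-r*dt) * [p * V(k+1, i) + (1-p) * V(k+1, i+1)].
  V(1,0) = exp(-r*dt) * [p*0.000000 + (1-p)*0.000000] = 0.000000
  V(1,1) = exp(-r*dt) * [p*0.000000 + (1-p)*0.043256] = 0.015846
  V(0,0) = exp(-r*dt) * [p*0.000000 + (1-p)*0.015846] = 0.005805


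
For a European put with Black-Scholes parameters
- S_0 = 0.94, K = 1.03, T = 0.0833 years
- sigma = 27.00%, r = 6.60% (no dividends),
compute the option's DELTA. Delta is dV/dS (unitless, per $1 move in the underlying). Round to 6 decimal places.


Answer: Delta = -0.856295

Derivation:
d1 = -1.0638218335; d2 = -1.1417485298
phi(d1) = 0.2265483299; exp(-qT) = 1.0000000000; exp(-rT) = 0.9945172852
N(-d1) = 0.8562952907
Delta = -exp(-qT) * N(-d1) = -1.0000000000 * 0.8562952907 = -0.856295


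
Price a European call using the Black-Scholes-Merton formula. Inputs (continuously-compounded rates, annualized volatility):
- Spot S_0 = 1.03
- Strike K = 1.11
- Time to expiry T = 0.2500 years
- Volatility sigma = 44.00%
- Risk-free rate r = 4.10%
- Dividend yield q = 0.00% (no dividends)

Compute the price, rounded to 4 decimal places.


d1 = (ln(S/K) + (r - q + 0.5*sigma^2) * T) / (sigma * sqrt(T)) = -0.18341460
d2 = d1 - sigma * sqrt(T) = -0.40341460
exp(-rT) = 0.98980235; exp(-qT) = 1.00000000
C = S_0 * exp(-qT) * N(d1) - K * exp(-rT) * N(d2)
N(d1) = 0.42723636; N(d2) = 0.34332162
C = 1.0300 * 1.00000000 * 0.42723636 - 1.1100 * 0.98980235 * 0.34332162 = 0.0629

Answer: Price = 0.0629


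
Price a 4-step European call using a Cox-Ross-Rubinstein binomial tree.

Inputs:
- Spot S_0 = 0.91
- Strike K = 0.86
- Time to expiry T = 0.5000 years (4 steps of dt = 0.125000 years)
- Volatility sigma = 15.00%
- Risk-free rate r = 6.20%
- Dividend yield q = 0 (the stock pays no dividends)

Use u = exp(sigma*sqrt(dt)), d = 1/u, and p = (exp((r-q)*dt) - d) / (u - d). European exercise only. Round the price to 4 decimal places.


Answer: Price = V(0,0) = 0.0884

Derivation:
dt = T/N = 0.125000
u = exp(sigma*sqrt(dt)) = 1.054464; d = 1/u = 0.948349
p = (exp((r-q)*dt) - d) / (u - d) = 0.560062
Discount per step: exp(-r*dt) = 0.992280
Stock lattice S(k, i) with i counting down-moves:
  k=0: S(0,0) = 0.9100
  k=1: S(1,0) = 0.9596; S(1,1) = 0.8630
  k=2: S(2,0) = 1.0118; S(2,1) = 0.9100; S(2,2) = 0.8184
  k=3: S(3,0) = 1.0669; S(3,1) = 0.9596; S(3,2) = 0.8630; S(3,3) = 0.7761
  k=4: S(4,0) = 1.1250; S(4,1) = 1.0118; S(4,2) = 0.9100; S(4,3) = 0.8184; S(4,4) = 0.7361
Terminal payoffs V(N, i) = max(S_T - K, 0):
  V(4,0) = 0.265043; V(4,1) = 0.151825; V(4,2) = 0.050000; V(4,3) = 0.000000; V(4,4) = 0.000000
Backward induction: V(k, i) = exp(-r*dt) * [p * V(k+1, i) + (1-p) * V(k+1, i+1)].
  V(3,0) = exp(-r*dt) * [p*0.265043 + (1-p)*0.151825] = 0.213572
  V(3,1) = exp(-r*dt) * [p*0.151825 + (1-p)*0.050000] = 0.106202
  V(3,2) = exp(-r*dt) * [p*0.050000 + (1-p)*0.000000] = 0.027787
  V(3,3) = exp(-r*dt) * [p*0.000000 + (1-p)*0.000000] = 0.000000
  V(2,0) = exp(-r*dt) * [p*0.213572 + (1-p)*0.106202] = 0.165052
  V(2,1) = exp(-r*dt) * [p*0.106202 + (1-p)*0.027787] = 0.071151
  V(2,2) = exp(-r*dt) * [p*0.027787 + (1-p)*0.000000] = 0.015442
  V(1,0) = exp(-r*dt) * [p*0.165052 + (1-p)*0.071151] = 0.122786
  V(1,1) = exp(-r*dt) * [p*0.071151 + (1-p)*0.015442] = 0.046282
  V(0,0) = exp(-r*dt) * [p*0.122786 + (1-p)*0.046282] = 0.088441


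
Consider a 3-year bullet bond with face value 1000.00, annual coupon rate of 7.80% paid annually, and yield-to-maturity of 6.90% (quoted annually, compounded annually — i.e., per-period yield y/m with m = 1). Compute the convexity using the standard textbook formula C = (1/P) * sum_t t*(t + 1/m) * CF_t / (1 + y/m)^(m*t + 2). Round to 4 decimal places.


Answer: Convexity = 9.5271

Derivation:
Coupon per period c = face * coupon_rate / m = 78.000000
Periods per year m = 1; per-period yield y/m = 0.069000
Number of cashflows N = 3
Cashflows (t years, CF_t, discount factor 1/(1+y/m)^(m*t), PV):
  t = 1.0000: CF_t = 78.000000, DF = 0.935454, PV = 72.965388
  t = 2.0000: CF_t = 78.000000, DF = 0.875074, PV = 68.255742
  t = 3.0000: CF_t = 1078.000000, DF = 0.818591, PV = 882.440933
Price P = sum_t PV_t = 1023.662063
Convexity numerator sum_t t*(t + 1/m) * CF_t / (1+y/m)^(m*t + 2):
  t = 1.0000: term = 127.700172
  t = 2.0000: term = 358.372794
  t = 3.0000: term = 9266.409335
Convexity = (1/P) * sum = 9752.482301 / 1023.662063 = 9.527053


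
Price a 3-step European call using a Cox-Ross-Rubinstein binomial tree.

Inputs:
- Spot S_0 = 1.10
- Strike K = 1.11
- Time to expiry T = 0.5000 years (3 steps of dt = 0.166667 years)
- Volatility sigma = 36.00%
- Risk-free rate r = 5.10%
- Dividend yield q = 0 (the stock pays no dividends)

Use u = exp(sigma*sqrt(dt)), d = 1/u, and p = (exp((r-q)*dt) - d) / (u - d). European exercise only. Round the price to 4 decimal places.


dt = T/N = 0.166667
u = exp(sigma*sqrt(dt)) = 1.158319; d = 1/u = 0.863320
p = (exp((r-q)*dt) - d) / (u - d) = 0.492260
Discount per step: exp(-r*dt) = 0.991536
Stock lattice S(k, i) with i counting down-moves:
  k=0: S(0,0) = 1.1000
  k=1: S(1,0) = 1.2742; S(1,1) = 0.9497
  k=2: S(2,0) = 1.4759; S(2,1) = 1.1000; S(2,2) = 0.8199
  k=3: S(3,0) = 1.7095; S(3,1) = 1.2742; S(3,2) = 0.9497; S(3,3) = 0.7078
Terminal payoffs V(N, i) = max(S_T - K, 0):
  V(3,0) = 0.599530; V(3,1) = 0.164150; V(3,2) = 0.000000; V(3,3) = 0.000000
Backward induction: V(k, i) = exp(-r*dt) * [p * V(k+1, i) + (1-p) * V(k+1, i+1)].
  V(2,0) = exp(-r*dt) * [p*0.599530 + (1-p)*0.164150] = 0.375267
  V(2,1) = exp(-r*dt) * [p*0.164150 + (1-p)*0.000000] = 0.080121
  V(2,2) = exp(-r*dt) * [p*0.000000 + (1-p)*0.000000] = 0.000000
  V(1,0) = exp(-r*dt) * [p*0.375267 + (1-p)*0.080121] = 0.223502
  V(1,1) = exp(-r*dt) * [p*0.080121 + (1-p)*0.000000] = 0.039106
  V(0,0) = exp(-r*dt) * [p*0.223502 + (1-p)*0.039106] = 0.128778

Answer: Price = V(0,0) = 0.1288


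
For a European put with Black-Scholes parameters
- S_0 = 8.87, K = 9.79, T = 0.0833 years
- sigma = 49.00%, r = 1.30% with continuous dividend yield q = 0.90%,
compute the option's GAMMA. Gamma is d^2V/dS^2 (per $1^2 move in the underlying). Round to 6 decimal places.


d1 = -0.6247469878; d2 = -0.7661695107
phi(d1) = 0.3282128551; exp(-qT) = 0.9992505810; exp(-rT) = 0.9989176861
Gamma = exp(-qT) * phi(d1) / (S * sigma * sqrt(T)) = 0.9992505810 * 0.3282128551 / (8.8700 * 0.4900 * 0.2886173938) = 0.261449

Answer: Gamma = 0.261449


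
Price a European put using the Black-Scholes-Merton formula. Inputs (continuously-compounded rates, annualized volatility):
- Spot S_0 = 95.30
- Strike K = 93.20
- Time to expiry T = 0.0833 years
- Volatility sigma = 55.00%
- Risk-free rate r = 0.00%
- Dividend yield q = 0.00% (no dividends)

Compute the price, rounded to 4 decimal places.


d1 = (ln(S/K) + (r - q + 0.5*sigma^2) * T) / (sigma * sqrt(T)) = 0.21973862
d2 = d1 - sigma * sqrt(T) = 0.06099906
exp(-rT) = 1.00000000; exp(-qT) = 1.00000000
P = K * exp(-rT) * N(-d2) - S_0 * exp(-qT) * N(-d1)
N(-d1) = 0.41303736; N(-d2) = 0.47567998
P = 93.2000 * 1.00000000 * 0.47567998 - 95.3000 * 1.00000000 * 0.41303736 = 4.9709

Answer: Price = 4.9709


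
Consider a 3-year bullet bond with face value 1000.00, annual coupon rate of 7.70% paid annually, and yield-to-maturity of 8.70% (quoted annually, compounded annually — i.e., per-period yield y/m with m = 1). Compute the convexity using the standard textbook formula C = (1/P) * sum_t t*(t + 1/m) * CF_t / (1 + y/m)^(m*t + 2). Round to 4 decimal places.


Answer: Convexity = 9.2013

Derivation:
Coupon per period c = face * coupon_rate / m = 77.000000
Periods per year m = 1; per-period yield y/m = 0.087000
Number of cashflows N = 3
Cashflows (t years, CF_t, discount factor 1/(1+y/m)^(m*t), PV):
  t = 1.0000: CF_t = 77.000000, DF = 0.919963, PV = 70.837167
  t = 2.0000: CF_t = 77.000000, DF = 0.846332, PV = 65.167586
  t = 3.0000: CF_t = 1077.000000, DF = 0.778595, PV = 838.546346
Price P = sum_t PV_t = 974.551099
Convexity numerator sum_t t*(t + 1/m) * CF_t / (1+y/m)^(m*t + 2):
  t = 1.0000: term = 119.903563
  t = 2.0000: term = 330.920597
  t = 3.0000: term = 8516.266216
Convexity = (1/P) * sum = 8967.090376 / 974.551099 = 9.201252


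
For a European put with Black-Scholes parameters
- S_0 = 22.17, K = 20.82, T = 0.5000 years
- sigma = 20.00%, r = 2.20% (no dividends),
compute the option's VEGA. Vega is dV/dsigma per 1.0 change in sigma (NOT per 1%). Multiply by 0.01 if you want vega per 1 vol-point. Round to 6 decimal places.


d1 = 0.5927390507; d2 = 0.4513176944
phi(d1) = 0.3346706636; exp(-qT) = 1.0000000000; exp(-rT) = 0.9890602788
Vega = S * exp(-qT) * phi(d1) * sqrt(T) = 22.1700 * 1.0000000000 * 0.3346706636 * 0.7071067812 = 5.246484

Answer: Vega = 5.246484


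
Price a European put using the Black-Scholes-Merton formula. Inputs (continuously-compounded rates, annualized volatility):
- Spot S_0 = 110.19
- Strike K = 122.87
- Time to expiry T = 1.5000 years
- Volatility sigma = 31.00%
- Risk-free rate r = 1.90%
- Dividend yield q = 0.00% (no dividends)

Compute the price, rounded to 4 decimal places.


Answer: Price = 22.2803

Derivation:
d1 = (ln(S/K) + (r - q + 0.5*sigma^2) * T) / (sigma * sqrt(T)) = -0.02198150
d2 = d1 - sigma * sqrt(T) = -0.40165241
exp(-rT) = 0.97190229; exp(-qT) = 1.00000000
P = K * exp(-rT) * N(-d2) - S_0 * exp(-qT) * N(-d1)
N(-d1) = 0.50876864; N(-d2) = 0.65603007
P = 122.8700 * 0.97190229 * 0.65603007 - 110.1900 * 1.00000000 * 0.50876864 = 22.2803


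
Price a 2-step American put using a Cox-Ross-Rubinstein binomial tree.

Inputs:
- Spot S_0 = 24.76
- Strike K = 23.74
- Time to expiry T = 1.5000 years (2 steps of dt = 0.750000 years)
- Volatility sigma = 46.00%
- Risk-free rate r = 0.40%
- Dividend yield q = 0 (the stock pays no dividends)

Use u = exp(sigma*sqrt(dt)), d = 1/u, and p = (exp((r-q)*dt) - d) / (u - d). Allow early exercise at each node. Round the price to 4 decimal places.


Answer: Price = V(0,0) = 4.4208

Derivation:
dt = T/N = 0.750000
u = exp(sigma*sqrt(dt)) = 1.489398; d = 1/u = 0.671412
p = (exp((r-q)*dt) - d) / (u - d) = 0.405377
Discount per step: exp(-r*dt) = 0.997004
Stock lattice S(k, i) with i counting down-moves:
  k=0: S(0,0) = 24.7600
  k=1: S(1,0) = 36.8775; S(1,1) = 16.6242
  k=2: S(2,0) = 54.9252; S(2,1) = 24.7600; S(2,2) = 11.1617
Terminal payoffs V(N, i) = max(K - S_T, 0):
  V(2,0) = 0.000000; V(2,1) = 0.000000; V(2,2) = 12.578325
Backward induction: V(k, i) = exp(-r*dt) * [p * V(k+1, i) + (1-p) * V(k+1, i+1)]; then take max(V_cont, immediate exercise) for American.
  V(1,0) = exp(-r*dt) * [p*0.000000 + (1-p)*0.000000] = 0.000000; exercise = 0.000000; V(1,0) = max -> 0.000000
  V(1,1) = exp(-r*dt) * [p*0.000000 + (1-p)*12.578325] = 7.456961; exercise = 7.115828; V(1,1) = max -> 7.456961
  V(0,0) = exp(-r*dt) * [p*0.000000 + (1-p)*7.456961] = 4.420800; exercise = 0.000000; V(0,0) = max -> 4.420800


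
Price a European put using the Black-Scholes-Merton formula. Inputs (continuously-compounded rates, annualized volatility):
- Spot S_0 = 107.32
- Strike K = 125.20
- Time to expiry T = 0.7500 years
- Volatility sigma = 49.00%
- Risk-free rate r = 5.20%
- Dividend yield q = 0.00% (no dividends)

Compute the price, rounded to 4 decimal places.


Answer: Price = 26.3666

Derivation:
d1 = (ln(S/K) + (r - q + 0.5*sigma^2) * T) / (sigma * sqrt(T)) = -0.05905453
d2 = d1 - sigma * sqrt(T) = -0.48340697
exp(-rT) = 0.96175071; exp(-qT) = 1.00000000
P = K * exp(-rT) * N(-d2) - S_0 * exp(-qT) * N(-d1)
N(-d1) = 0.52354566; N(-d2) = 0.68559660
P = 125.2000 * 0.96175071 * 0.68559660 - 107.3200 * 1.00000000 * 0.52354566 = 26.3666


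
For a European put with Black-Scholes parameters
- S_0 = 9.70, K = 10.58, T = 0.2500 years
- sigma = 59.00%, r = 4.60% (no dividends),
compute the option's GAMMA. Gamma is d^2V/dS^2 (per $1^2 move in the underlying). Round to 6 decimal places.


Answer: Gamma = 0.138608

Derivation:
d1 = -0.1078882743; d2 = -0.4028882743
phi(d1) = 0.3966272037; exp(-qT) = 1.0000000000; exp(-rT) = 0.9885658722
Gamma = exp(-qT) * phi(d1) / (S * sigma * sqrt(T)) = 1.0000000000 * 0.3966272037 / (9.7000 * 0.5900 * 0.5000000000) = 0.138608
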